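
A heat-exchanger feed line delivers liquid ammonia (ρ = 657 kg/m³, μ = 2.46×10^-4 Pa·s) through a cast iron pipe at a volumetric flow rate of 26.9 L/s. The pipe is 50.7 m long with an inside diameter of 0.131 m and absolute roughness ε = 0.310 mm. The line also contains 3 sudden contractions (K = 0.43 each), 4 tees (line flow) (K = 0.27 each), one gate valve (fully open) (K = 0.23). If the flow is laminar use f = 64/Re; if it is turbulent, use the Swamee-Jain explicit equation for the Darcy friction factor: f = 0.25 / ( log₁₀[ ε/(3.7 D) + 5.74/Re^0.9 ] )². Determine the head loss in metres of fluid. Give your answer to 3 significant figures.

h_f ≈ 2.48 m

Q = 26.9 L/s = 26.9/1000 = 0.0269 m³/s.
Cross-sectional area A = πD²/4 = π(0.131)²/4 = 0.01348 m²; mean velocity V = Q/A = 0.0269/0.01348 = 1.996 m/s.
Reynolds number Re = ρVD/μ = 657 · 1.996 · 0.131 / 0.000246 = 6.983e+05.
Re > 4000 → turbulent. Relative roughness ε/D = 0.00031/0.131 = 0.00237. Swamee-Jain: f = 0.25/(log₁₀[0.00237/3.7 + 5.74/6.983e+05^0.9])² = 0.25/(log₁₀[0.00064 + 3.16e-05])² = 0.25/(-3.173)² = 0.02483.
Total minor-loss coefficient ΣK = 3·0.43 + 4·0.27 + 1·0.23 = 2.6.
ΔP = [f·L/D + ΣK]·(ρV²/2) = [0.02483·50.7/0.131 + 2.6]·(657·1.996²/2) = [9.609 + 2.6]·1309 = 1.598e+04 Pa.
Head loss h_f = ΔP/(ρg) = 1.598e+04/(657·9.81) = 2.48 m.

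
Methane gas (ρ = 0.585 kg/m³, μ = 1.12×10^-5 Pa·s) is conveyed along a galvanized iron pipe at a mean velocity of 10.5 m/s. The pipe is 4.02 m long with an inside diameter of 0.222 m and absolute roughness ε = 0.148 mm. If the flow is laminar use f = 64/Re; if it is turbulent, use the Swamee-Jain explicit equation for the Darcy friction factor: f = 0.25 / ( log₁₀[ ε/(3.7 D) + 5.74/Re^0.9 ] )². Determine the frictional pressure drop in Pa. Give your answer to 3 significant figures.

Reynolds number Re = ρVD/μ = 0.585 · 10.5 · 0.222 / 1.12e-05 = 1.218e+05.
Re > 4000 → turbulent. Relative roughness ε/D = 0.000148/0.222 = 0.000667. Swamee-Jain: f = 0.25/(log₁₀[0.000667/3.7 + 5.74/1.218e+05^0.9])² = 0.25/(log₁₀[0.00018 + 0.000152])² = 0.25/(-3.479)² = 0.02066.
Darcy-Weisbach: ΔP = f(L/D)(ρV²/2) = 0.02066·(4.02/0.222)·(0.585·10.5²/2) = 0.02066·18.11·32.25 = 12.06 Pa.

ΔP ≈ 12.1 Pa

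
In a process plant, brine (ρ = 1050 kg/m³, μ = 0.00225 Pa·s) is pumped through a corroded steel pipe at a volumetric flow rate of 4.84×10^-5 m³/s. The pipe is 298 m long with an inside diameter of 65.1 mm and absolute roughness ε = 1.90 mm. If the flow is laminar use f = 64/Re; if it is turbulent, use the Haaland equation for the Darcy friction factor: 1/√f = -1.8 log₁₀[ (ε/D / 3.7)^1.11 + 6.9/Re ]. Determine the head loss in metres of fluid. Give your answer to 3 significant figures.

h_f ≈ 0.00715 m

Cross-sectional area A = πD²/4 = π(0.0651)²/4 = 0.003329 m²; mean velocity V = Q/A = 4.84e-05/0.003329 = 0.01454 m/s.
Reynolds number Re = ρVD/μ = 1050 · 0.01454 · 0.0651 / 0.00225 = 441.8.
Re < 2300 → laminar flow, so f = 64/Re = 64/441.8 = 0.1449 (the turbulent correlation is not needed).
Darcy-Weisbach: ΔP = f(L/D)(ρV²/2) = 0.1449·(298/0.0651)·(1050·0.01454²/2) = 0.1449·4578·0.111 = 73.62 Pa.
Head loss h_f = ΔP/(ρg) = 73.62/(1050·9.81) = 0.00715 m.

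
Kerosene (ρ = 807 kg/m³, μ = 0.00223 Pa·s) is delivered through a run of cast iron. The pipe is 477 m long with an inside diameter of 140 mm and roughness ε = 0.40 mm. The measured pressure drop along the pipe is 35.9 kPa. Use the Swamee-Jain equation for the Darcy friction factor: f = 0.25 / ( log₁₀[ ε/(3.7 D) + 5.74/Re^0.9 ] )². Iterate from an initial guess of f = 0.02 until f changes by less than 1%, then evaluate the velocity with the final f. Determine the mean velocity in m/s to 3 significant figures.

Rearranging Darcy-Weisbach: V = √(2·ΔP·D/(f·L·ρ)). With ε/D = 0.0004/0.14 = 0.00286, iterate starting from f = 0.02:
  f = 0.02 → V = √(2·3.59e+04·0.14/(0.02·477·807)) = 1.143 m/s; Re = ρVD/μ = 5.789e+04; f → 0.02832
  f = 0.02832 → V = 0.9602 m/s; Re = 4.865e+04; f → 0.02871
  f = 0.02871 → V = 0.9537 m/s; Re = 4.832e+04; f → 0.02872
Converged (Δf/f < 1%). With the final f = 0.02872: V = √(2·3.59e+04·0.14/(0.02872·477·807)) = 0.9535 m/s.

V ≈ 0.953 m/s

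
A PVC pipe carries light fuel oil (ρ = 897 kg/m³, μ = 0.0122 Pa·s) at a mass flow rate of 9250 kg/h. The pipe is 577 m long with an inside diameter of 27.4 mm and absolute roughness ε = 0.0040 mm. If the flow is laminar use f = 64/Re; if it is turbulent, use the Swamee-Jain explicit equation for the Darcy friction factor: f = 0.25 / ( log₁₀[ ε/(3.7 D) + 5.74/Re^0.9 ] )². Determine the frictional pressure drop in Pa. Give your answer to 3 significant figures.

ΔP ≈ 7.00×10^6 Pa

ṁ = 9250 kg/h = 9250/3600 = 2.569 kg/s.
A = πD²/4 = π(0.0274)²/4 = 0.0005896 m²; mean velocity V = ṁ/(ρA) = 2.569/(897 · 0.0005896) = 4.858 m/s.
Reynolds number Re = ρVD/μ = 897 · 4.858 · 0.0274 / 0.0122 = 9787.
Re > 4000 → turbulent. Relative roughness ε/D = 4e-06/0.0274 = 0.000146. Swamee-Jain: f = 0.25/(log₁₀[0.000146/3.7 + 5.74/9787^0.9])² = 0.25/(log₁₀[3.95e-05 + 0.00147])² = 0.25/(-2.821)² = 0.03141.
Darcy-Weisbach: ΔP = f(L/D)(ρV²/2) = 0.03141·(577/0.0274)·(897·4.858²/2) = 0.03141·2.106e+04·1.058e+04 = 7.001e+06 Pa.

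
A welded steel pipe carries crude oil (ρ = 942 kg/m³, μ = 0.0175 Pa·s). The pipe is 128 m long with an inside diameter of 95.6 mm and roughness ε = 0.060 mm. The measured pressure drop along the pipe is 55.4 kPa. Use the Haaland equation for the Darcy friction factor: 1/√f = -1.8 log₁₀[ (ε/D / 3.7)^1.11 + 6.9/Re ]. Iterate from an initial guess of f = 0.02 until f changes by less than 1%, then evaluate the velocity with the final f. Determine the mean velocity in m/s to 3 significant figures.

V ≈ 1.63 m/s

Rearranging Darcy-Weisbach: V = √(2·ΔP·D/(f·L·ρ)). With ε/D = 6e-05/0.0956 = 0.000628, iterate starting from f = 0.02:
  f = 0.02 → V = √(2·5.54e+04·0.0956/(0.02·128·942)) = 2.096 m/s; Re = ρVD/μ = 1.079e+04; f → 0.03107
  f = 0.03107 → V = 1.682 m/s; Re = 8653; f → 0.03287
  f = 0.03287 → V = 1.635 m/s; Re = 8412; f → 0.03312
Converged (Δf/f < 1%). With the final f = 0.03312: V = √(2·5.54e+04·0.0956/(0.03312·128·942)) = 1.629 m/s.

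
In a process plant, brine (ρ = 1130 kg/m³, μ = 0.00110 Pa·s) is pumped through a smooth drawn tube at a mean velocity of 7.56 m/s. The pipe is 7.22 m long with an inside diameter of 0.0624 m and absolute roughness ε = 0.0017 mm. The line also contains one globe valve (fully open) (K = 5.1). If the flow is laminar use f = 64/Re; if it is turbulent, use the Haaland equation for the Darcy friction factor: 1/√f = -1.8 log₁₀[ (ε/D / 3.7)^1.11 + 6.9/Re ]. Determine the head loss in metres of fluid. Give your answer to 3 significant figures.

h_f ≈ 19.4 m

Reynolds number Re = ρVD/μ = 1130 · 7.56 · 0.0624 / 0.0011 = 4.846e+05.
Re > 4000 → turbulent. Relative roughness ε/D = 1.7e-06/0.0624 = 2.72e-05. Haaland: 1/√f = -1.8 log₁₀[(2.72e-05/3.7)^1.11 + 6.9/4.846e+05] = -1.8 log₁₀[2.01e-06 + 1.42e-05] = 8.621, so f = 0.01346.
Total minor-loss coefficient ΣK = 1·5.1 = 5.1.
ΔP = [f·L/D + ΣK]·(ρV²/2) = [0.01346·7.22/0.0624 + 5.1]·(1130·7.56²/2) = [1.557 + 5.1]·3.229e+04 = 2.15e+05 Pa.
Head loss h_f = ΔP/(ρg) = 2.15e+05/(1130·9.81) = 19.4 m.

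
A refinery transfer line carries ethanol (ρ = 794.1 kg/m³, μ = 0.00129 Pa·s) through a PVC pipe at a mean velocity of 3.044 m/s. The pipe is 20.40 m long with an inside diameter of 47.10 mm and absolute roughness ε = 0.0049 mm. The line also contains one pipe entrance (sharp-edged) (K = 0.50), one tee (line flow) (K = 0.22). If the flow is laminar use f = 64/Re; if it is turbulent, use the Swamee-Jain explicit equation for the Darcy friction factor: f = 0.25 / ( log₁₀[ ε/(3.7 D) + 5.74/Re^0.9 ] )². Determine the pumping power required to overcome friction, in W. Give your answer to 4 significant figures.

P ≈ 173.9 W

Reynolds number Re = ρVD/μ = 794.1 · 3.044 · 0.0471 / 0.00129 = 8.826e+04.
Re > 4000 → turbulent. Relative roughness ε/D = 4.9e-06/0.0471 = 0.000104. Swamee-Jain: f = 0.25/(log₁₀[0.000104/3.7 + 5.74/8.826e+04^0.9])² = 0.25/(log₁₀[2.81e-05 + 0.000203])² = 0.25/(-3.636)² = 0.01891.
Total minor-loss coefficient ΣK = 1·0.5 + 1·0.22 = 0.72.
ΔP = [f·L/D + ΣK]·(ρV²/2) = [0.01891·20.4/0.0471 + 0.72]·(794.1·3.044²/2) = [8.191 + 0.72]·3679 = 3.278e+04 Pa.
Q = V·A = 3.044·0.001742 = 0.005304 m³/s.
Pumping power P = QΔP = 0.005304·3.278e+04 = 173.87 W = 173.9 W.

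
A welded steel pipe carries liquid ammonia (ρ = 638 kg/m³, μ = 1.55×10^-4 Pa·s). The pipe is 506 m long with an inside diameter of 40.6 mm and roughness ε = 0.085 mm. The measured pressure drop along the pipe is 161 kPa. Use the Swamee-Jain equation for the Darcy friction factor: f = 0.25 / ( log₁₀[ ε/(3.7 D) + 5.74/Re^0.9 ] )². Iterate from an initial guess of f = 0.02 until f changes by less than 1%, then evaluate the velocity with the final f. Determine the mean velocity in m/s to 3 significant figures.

V ≈ 1.28 m/s

Rearranging Darcy-Weisbach: V = √(2·ΔP·D/(f·L·ρ)). With ε/D = 8.5e-05/0.0406 = 0.00209, iterate starting from f = 0.02:
  f = 0.02 → V = √(2·1.61e+05·0.0406/(0.02·506·638)) = 1.423 m/s; Re = ρVD/μ = 2.378e+05; f → 0.0246
  f = 0.0246 → V = 1.283 m/s; Re = 2.144e+05; f → 0.02469
Converged (Δf/f < 1%). With the final f = 0.02469: V = √(2·1.61e+05·0.0406/(0.02469·506·638)) = 1.281 m/s.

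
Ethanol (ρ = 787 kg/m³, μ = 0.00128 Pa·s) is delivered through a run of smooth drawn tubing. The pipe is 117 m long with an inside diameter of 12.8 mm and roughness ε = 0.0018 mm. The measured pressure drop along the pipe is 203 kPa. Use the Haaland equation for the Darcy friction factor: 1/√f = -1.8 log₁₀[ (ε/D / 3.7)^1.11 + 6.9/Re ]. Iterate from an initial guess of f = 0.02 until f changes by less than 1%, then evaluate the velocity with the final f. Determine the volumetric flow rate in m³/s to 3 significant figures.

Q ≈ 1.75×10^-4 m³/s

Rearranging Darcy-Weisbach: V = √(2·ΔP·D/(f·L·ρ)). With ε/D = 1.8e-06/0.0128 = 0.000141, iterate starting from f = 0.02:
  f = 0.02 → V = √(2·2.03e+05·0.0128/(0.02·117·787)) = 1.68 m/s; Re = ρVD/μ = 1.322e+04; f → 0.02883
  f = 0.02883 → V = 1.399 m/s; Re = 1.101e+04; f → 0.03024
  f = 0.03024 → V = 1.366 m/s; Re = 1.075e+04; f → 0.03044
Converged (Δf/f < 1%). With the final f = 0.03044: V = √(2·2.03e+05·0.0128/(0.03044·117·787)) = 1.362 m/s.
Q = V·A = 1.362·(π/4·0.0128²) = 0.0001752 m³/s = 1.75×10^-4 m³/s.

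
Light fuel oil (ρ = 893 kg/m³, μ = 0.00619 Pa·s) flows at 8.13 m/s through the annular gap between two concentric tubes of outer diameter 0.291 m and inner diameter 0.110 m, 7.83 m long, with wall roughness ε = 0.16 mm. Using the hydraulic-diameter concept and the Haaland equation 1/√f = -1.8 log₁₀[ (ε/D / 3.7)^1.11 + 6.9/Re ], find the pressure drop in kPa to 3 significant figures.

Hydraulic diameter D_h = 4A/P = D_o - D_i = 0.291 - 0.11 = 0.181 m.
Re = ρVD_h/μ = 893·8.13·0.181/0.00619 = 2.123e+05.
ε/D_h = 0.00016/0.181 = 0.000884; Haaland gives 1/√f = -1.8 log₁₀[9.55e-05+3.25e-05] = 7.007, so f = 0.02037.
ΔP = f(L/D_h)(ρV²/2) = 0.02037·7.83/0.181·2.951e+04 = 2.6e+04 Pa.
ΔP = 26.0 kPa.

ΔP ≈ 26.0 kPa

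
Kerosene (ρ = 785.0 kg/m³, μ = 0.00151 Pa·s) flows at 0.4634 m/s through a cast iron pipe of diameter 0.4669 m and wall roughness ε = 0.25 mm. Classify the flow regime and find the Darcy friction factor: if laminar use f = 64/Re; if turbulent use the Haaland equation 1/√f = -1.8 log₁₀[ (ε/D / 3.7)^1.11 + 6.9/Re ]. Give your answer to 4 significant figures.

f ≈ 0.01993

Re = ρVD/μ = 785·0.4634·0.4669/0.00151 = 1.125e+05.
Re > 4000 → turbulent. ε/D = 0.00025/0.4669 = 0.000535; Haaland: 1/√f = -1.8 log₁₀[5.47e-05 + 6.13e-05] = 7.084, so f = 0.01993.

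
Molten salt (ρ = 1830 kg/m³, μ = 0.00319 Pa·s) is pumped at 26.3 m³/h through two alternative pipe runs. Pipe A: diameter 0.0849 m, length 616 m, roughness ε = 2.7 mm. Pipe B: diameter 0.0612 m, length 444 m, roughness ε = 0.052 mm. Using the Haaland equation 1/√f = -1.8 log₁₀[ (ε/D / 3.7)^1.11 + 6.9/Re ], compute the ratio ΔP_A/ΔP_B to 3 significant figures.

ΔP_A/ΔP_B ≈ 0.735

Pipe A: V = Q/A = 0.007306/0.005661 = 1.29 m/s; Re = 6.285e+04; ε/D = 0.0318; Haaland → f = 0.05918; ΔP_A = f(L/D)(ρV²/2) = 6.543e+05 Pa.
Pipe B: V = Q/A = 0.007306/0.002942 = 2.483 m/s; Re = 8.719e+04; ε/D = 0.00085; Haaland → f = 0.02174; ΔP_B = f(L/D)(ρV²/2) = 8.899e+05 Pa.
ΔP_A/ΔP_B = 6.543e+05/8.899e+05 = 0.735.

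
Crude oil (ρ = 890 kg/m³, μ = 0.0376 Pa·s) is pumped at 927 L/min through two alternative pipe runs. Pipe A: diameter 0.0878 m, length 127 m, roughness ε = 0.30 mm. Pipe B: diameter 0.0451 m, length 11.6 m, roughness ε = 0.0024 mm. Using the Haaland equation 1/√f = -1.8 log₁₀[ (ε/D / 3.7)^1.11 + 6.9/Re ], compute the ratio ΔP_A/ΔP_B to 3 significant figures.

Pipe A: V = Q/A = 0.01545/0.006055 = 2.552 m/s; Re = 5303; ε/D = 0.00342; Haaland → f = 0.04045; ΔP_A = f(L/D)(ρV²/2) = 1.696e+05 Pa.
Pipe B: V = Q/A = 0.01545/0.001598 = 9.671 m/s; Re = 1.032e+04; ε/D = 5.32e-05; Haaland → f = 0.03067; ΔP_B = f(L/D)(ρV²/2) = 3.283e+05 Pa.
ΔP_A/ΔP_B = 1.696e+05/3.283e+05 = 0.516.

ΔP_A/ΔP_B ≈ 0.516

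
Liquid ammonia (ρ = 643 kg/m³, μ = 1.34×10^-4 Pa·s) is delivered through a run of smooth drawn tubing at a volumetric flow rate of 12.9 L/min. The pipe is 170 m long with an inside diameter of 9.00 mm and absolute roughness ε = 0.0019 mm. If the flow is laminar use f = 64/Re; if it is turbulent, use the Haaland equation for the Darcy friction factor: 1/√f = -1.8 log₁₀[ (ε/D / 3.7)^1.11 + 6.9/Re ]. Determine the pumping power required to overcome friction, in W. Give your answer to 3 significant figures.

Q = 12.9 L/min = 12.9/60000 = 0.000215 m³/s.
Cross-sectional area A = πD²/4 = π(0.009)²/4 = 6.362e-05 m²; mean velocity V = Q/A = 0.000215/6.362e-05 = 3.38 m/s.
Reynolds number Re = ρVD/μ = 643 · 3.38 · 0.009 / 0.000134 = 1.46e+05.
Re > 4000 → turbulent. Relative roughness ε/D = 1.9e-06/0.009 = 0.000211. Haaland: 1/√f = -1.8 log₁₀[(0.000211/3.7)^1.11 + 6.9/1.46e+05] = -1.8 log₁₀[1.95e-05 + 4.73e-05] = 7.516, so f = 0.0177.
Darcy-Weisbach: ΔP = f(L/D)(ρV²/2) = 0.0177·(170/0.009)·(643·3.38²/2) = 0.0177·1.889e+04·3672 = 1.228e+06 Pa.
Pumping power P = QΔP = 0.000215·1.228e+06 = 264.0 W = 264 W.

P ≈ 264 W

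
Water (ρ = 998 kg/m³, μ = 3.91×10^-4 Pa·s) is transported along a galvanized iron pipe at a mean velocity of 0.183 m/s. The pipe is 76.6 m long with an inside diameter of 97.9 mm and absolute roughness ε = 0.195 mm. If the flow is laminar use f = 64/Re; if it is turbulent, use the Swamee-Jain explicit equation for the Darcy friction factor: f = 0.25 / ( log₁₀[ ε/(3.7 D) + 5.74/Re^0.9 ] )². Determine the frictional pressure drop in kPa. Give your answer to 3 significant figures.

ΔP ≈ 0.353 kPa

Reynolds number Re = ρVD/μ = 998 · 0.183 · 0.0979 / 0.000391 = 4.573e+04.
Re > 4000 → turbulent. Relative roughness ε/D = 0.000195/0.0979 = 0.00199. Swamee-Jain: f = 0.25/(log₁₀[0.00199/3.7 + 5.74/4.573e+04^0.9])² = 0.25/(log₁₀[0.000538 + 0.000367])² = 0.25/(-3.043)² = 0.027.
Darcy-Weisbach: ΔP = f(L/D)(ρV²/2) = 0.027·(76.6/0.0979)·(998·0.183²/2) = 0.027·782.4·16.71 = 353 Pa.
ΔP = 353 Pa = 0.353 kPa.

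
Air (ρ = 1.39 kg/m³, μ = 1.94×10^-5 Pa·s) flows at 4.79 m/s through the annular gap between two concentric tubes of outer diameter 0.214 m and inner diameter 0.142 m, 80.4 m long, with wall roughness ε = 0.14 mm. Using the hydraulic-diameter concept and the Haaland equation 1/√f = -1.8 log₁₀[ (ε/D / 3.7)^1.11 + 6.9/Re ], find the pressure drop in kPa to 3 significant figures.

ΔP ≈ 0.507 kPa

Hydraulic diameter D_h = 4A/P = D_o - D_i = 0.214 - 0.142 = 0.072 m.
Re = ρVD_h/μ = 1.39·4.79·0.072/1.94e-05 = 2.471e+04.
ε/D_h = 0.00014/0.072 = 0.00194; Haaland gives 1/√f = -1.8 log₁₀[0.000229+0.000279] = 5.929, so f = 0.02845.
ΔP = f(L/D_h)(ρV²/2) = 0.02845·80.4/0.072·15.95 = 506.5 Pa.
ΔP = 0.507 kPa.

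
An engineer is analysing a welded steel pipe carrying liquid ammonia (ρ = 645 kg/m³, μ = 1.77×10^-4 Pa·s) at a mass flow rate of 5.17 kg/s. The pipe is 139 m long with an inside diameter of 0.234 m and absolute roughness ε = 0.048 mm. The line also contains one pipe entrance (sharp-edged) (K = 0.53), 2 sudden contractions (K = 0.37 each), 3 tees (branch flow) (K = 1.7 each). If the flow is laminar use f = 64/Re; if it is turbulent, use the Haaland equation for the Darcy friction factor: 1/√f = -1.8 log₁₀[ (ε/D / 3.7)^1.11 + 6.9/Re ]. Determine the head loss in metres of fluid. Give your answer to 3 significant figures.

A = πD²/4 = π(0.234)²/4 = 0.04301 m²; mean velocity V = ṁ/(ρA) = 5.17/(645 · 0.04301) = 0.1864 m/s.
Reynolds number Re = ρVD/μ = 645 · 0.1864 · 0.234 / 0.000177 = 1.589e+05.
Re > 4000 → turbulent. Relative roughness ε/D = 4.8e-05/0.234 = 0.000205. Haaland: 1/√f = -1.8 log₁₀[(0.000205/3.7)^1.11 + 6.9/1.589e+05] = -1.8 log₁₀[1.89e-05 + 4.34e-05] = 7.57, so f = 0.01745.
Total minor-loss coefficient ΣK = 1·0.53 + 2·0.37 + 3·1.7 = 6.37.
ΔP = [f·L/D + ΣK]·(ρV²/2) = [0.01745·139/0.234 + 6.37]·(645·0.1864²/2) = [10.37 + 6.37]·11.2 = 187.5 Pa.
Head loss h_f = ΔP/(ρg) = 187.5/(645·9.81) = 0.0296 m.

h_f ≈ 0.0296 m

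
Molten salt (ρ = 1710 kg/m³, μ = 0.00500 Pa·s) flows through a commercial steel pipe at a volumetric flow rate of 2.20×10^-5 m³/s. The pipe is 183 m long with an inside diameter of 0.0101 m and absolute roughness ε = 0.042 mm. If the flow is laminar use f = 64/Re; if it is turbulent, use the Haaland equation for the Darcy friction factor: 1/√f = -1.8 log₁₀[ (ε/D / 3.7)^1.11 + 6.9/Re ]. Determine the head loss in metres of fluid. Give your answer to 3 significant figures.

Cross-sectional area A = πD²/4 = π(0.0101)²/4 = 8.012e-05 m²; mean velocity V = Q/A = 2.2e-05/8.012e-05 = 0.2746 m/s.
Reynolds number Re = ρVD/μ = 1710 · 0.2746 · 0.0101 / 0.005 = 948.5.
Re < 2300 → laminar flow, so f = 64/Re = 64/948.5 = 0.06747 (the turbulent correlation is not needed).
Darcy-Weisbach: ΔP = f(L/D)(ρV²/2) = 0.06747·(183/0.0101)·(1710·0.2746²/2) = 0.06747·1.812e+04·64.47 = 7.882e+04 Pa.
Head loss h_f = ΔP/(ρg) = 7.882e+04/(1710·9.81) = 4.70 m.

h_f ≈ 4.70 m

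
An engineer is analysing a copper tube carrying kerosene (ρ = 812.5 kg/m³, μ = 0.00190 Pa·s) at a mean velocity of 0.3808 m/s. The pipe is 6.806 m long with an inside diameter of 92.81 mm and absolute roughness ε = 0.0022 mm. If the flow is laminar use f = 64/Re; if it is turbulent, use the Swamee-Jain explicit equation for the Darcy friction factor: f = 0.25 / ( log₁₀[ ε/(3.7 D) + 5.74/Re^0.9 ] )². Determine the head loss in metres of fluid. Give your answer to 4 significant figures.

h_f ≈ 0.01506 m

Reynolds number Re = ρVD/μ = 812.5 · 0.3808 · 0.09281 / 0.0019 = 1.511e+04.
Re > 4000 → turbulent. Relative roughness ε/D = 2.2e-06/0.09281 = 2.37e-05. Swamee-Jain: f = 0.25/(log₁₀[2.37e-05/3.7 + 5.74/1.511e+04^0.9])² = 0.25/(log₁₀[6.41e-06 + 0.000994])² = 0.25/(-3)² = 0.02778.
Darcy-Weisbach: ΔP = f(L/D)(ρV²/2) = 0.02778·(6.806/0.09281)·(812.5·0.3808²/2) = 0.02778·73.33·58.91 = 120 Pa.
Head loss h_f = ΔP/(ρg) = 120/(812.5·9.81) = 0.01506 m.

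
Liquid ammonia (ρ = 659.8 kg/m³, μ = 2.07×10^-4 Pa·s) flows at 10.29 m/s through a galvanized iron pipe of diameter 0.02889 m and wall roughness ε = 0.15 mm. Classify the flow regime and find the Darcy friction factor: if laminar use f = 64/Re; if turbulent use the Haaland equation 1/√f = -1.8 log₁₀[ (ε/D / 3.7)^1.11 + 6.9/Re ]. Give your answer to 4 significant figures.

Re = ρVD/μ = 659.8·10.29·0.02889/0.000207 = 9.476e+05.
Re > 4000 → turbulent. ε/D = 0.00015/0.02889 = 0.00519; Haaland: 1/√f = -1.8 log₁₀[0.000681 + 7.28e-06] = 5.692, so f = 0.03087.

f ≈ 0.03087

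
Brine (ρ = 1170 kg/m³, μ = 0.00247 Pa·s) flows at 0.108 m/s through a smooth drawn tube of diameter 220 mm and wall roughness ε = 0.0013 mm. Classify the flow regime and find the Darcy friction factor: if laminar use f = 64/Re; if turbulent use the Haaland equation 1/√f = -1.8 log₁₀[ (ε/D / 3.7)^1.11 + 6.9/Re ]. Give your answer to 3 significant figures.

f ≈ 0.0299

Re = ρVD/μ = 1170·0.108·0.22/0.00247 = 1.125e+04.
Re > 4000 → turbulent. ε/D = 1.3e-06/0.22 = 5.91e-06; Haaland: 1/√f = -1.8 log₁₀[3.68e-07 + 0.000613] = 5.782, so f = 0.02991.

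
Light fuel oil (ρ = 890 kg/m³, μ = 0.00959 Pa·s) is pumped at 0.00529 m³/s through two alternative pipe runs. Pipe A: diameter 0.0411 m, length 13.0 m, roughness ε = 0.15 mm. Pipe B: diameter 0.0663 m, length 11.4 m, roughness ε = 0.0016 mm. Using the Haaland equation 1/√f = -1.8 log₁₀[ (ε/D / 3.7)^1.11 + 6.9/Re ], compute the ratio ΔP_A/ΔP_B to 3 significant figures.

Pipe A: V = Q/A = 0.00529/0.001327 = 3.987 m/s; Re = 1.521e+04; ε/D = 0.00365; Haaland → f = 0.03342; ΔP_A = f(L/D)(ρV²/2) = 7.479e+04 Pa.
Pipe B: V = Q/A = 0.00529/0.003452 = 1.532 m/s; Re = 9428; ε/D = 2.41e-05; Haaland → f = 0.03141; ΔP_B = f(L/D)(ρV²/2) = 5643 Pa.
ΔP_A/ΔP_B = 7.479e+04/5643 = 13.3.

ΔP_A/ΔP_B ≈ 13.3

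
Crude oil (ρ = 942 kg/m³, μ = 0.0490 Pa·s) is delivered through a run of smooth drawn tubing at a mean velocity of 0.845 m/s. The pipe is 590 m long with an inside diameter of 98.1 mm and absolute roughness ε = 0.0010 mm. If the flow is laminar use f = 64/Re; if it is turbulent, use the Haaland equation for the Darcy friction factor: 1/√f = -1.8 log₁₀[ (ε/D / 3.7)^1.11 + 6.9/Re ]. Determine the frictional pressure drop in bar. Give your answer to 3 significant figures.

ΔP ≈ 0.812 bar

Reynolds number Re = ρVD/μ = 942 · 0.845 · 0.0981 / 0.049 = 1594.
Re < 2300 → laminar flow, so f = 64/Re = 64/1594 = 0.04016 (the turbulent correlation is not needed).
Darcy-Weisbach: ΔP = f(L/D)(ρV²/2) = 0.04016·(590/0.0981)·(942·0.845²/2) = 0.04016·6014·336.3 = 8.123e+04 Pa.
ΔP = 8.123e+04 Pa = 0.812 bar.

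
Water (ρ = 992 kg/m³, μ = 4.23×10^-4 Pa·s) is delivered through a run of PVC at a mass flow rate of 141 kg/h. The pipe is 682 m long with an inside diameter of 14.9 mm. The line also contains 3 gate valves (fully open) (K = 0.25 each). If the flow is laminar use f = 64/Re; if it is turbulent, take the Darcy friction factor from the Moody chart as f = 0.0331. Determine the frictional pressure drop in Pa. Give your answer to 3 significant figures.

ΔP ≈ 38500 Pa

ṁ = 141 kg/h = 141/3600 = 0.03917 kg/s.
A = πD²/4 = π(0.0149)²/4 = 0.0001744 m²; mean velocity V = ṁ/(ρA) = 0.03917/(992 · 0.0001744) = 0.2264 m/s.
Reynolds number Re = ρVD/μ = 992 · 0.2264 · 0.0149 / 0.000423 = 7912.
Re > 4000 → turbulent; use the Moody-chart value f = 0.0331.
Total minor-loss coefficient ΣK = 3·0.25 = 0.75.
ΔP = [f·L/D + ΣK]·(ρV²/2) = [0.0331·682/0.0149 + 0.75]·(992·0.2264²/2) = [1515 + 0.75]·25.43 = 3.855e+04 Pa.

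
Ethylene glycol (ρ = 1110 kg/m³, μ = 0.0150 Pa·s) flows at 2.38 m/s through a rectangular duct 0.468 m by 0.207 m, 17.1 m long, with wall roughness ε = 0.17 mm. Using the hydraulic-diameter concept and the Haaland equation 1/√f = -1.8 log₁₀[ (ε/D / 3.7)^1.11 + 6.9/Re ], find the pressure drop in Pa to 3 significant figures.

Hydraulic diameter D_h = 4A/P = 4·(0.468·0.207)/(2·(0.468+0.207)) = 0.3875/1.35 = 0.287 m.
Re = ρVD_h/μ = 1110·2.38·0.287/0.015 = 5.055e+04.
ε/D_h = 0.00017/0.287 = 0.000592; Haaland gives 1/√f = -1.8 log₁₀[6.12e-05+0.000136] = 6.667, so f = 0.0225.
ΔP = f(L/D_h)(ρV²/2) = 0.0225·17.1/0.287·3144 = 4213 Pa.

ΔP ≈ 4210 Pa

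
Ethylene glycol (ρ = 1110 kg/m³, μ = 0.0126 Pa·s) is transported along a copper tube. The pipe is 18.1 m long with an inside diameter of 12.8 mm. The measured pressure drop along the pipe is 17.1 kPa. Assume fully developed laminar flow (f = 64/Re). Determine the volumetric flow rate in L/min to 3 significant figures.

For laminar flow, f = 64/Re with Re = ρVD/μ, so Darcy-Weisbach reduces to ΔP = 32μLV/D². Solving for V: V = ΔP·D²/(32μL) = 1.71e+04·(0.0128)²/(32·0.0126·18.1) = 0.3839 m/s.
Check: Re = ρVD/μ = 1110·0.3839·0.0128/0.0126 = 432.9 < 2300, so the laminar assumption holds.
Q = V·A = 0.3839·(π/4·0.0128²) = 4.94e-05 m³/s = 2.96 L/min.

Q ≈ 2.96 L/min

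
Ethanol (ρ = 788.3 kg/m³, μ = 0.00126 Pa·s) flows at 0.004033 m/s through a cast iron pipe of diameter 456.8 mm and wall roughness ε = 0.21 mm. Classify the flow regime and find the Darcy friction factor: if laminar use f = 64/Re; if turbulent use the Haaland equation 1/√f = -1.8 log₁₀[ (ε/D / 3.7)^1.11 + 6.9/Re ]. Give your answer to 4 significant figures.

f ≈ 0.05553

Re = ρVD/μ = 788.3·0.004033·0.4568/0.00126 = 1153.
Re < 2300 → laminar, so f = 64/Re = 0.05553 (roughness is irrelevant in laminar flow).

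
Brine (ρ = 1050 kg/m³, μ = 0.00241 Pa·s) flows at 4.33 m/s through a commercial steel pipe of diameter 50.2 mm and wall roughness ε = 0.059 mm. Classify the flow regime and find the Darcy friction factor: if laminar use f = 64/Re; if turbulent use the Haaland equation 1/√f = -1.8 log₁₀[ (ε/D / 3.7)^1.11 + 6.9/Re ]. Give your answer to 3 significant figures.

Re = ρVD/μ = 1050·4.33·0.0502/0.00241 = 9.47e+04.
Re > 4000 → turbulent. ε/D = 5.9e-05/0.0502 = 0.00118; Haaland: 1/√f = -1.8 log₁₀[0.000131 + 7.29e-05] = 6.643, so f = 0.02266.

f ≈ 0.0227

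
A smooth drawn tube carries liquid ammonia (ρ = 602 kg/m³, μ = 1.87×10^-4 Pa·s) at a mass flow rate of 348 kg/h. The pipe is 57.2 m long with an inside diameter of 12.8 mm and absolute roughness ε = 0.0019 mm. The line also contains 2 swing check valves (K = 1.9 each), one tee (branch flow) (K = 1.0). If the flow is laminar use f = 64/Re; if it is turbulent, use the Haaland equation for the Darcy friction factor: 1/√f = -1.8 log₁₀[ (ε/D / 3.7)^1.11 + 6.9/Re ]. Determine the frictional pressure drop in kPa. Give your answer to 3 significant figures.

ΔP ≈ 46.3 kPa

ṁ = 348 kg/h = 348/3600 = 0.09667 kg/s.
A = πD²/4 = π(0.0128)²/4 = 0.0001287 m²; mean velocity V = ṁ/(ρA) = 0.09667/(602 · 0.0001287) = 1.248 m/s.
Reynolds number Re = ρVD/μ = 602 · 1.248 · 0.0128 / 0.000187 = 5.142e+04.
Re > 4000 → turbulent. Relative roughness ε/D = 1.9e-06/0.0128 = 0.000148. Haaland: 1/√f = -1.8 log₁₀[(0.000148/3.7)^1.11 + 6.9/5.142e+04] = -1.8 log₁₀[1.32e-05 + 0.000134] = 6.897, so f = 0.02102.
Total minor-loss coefficient ΣK = 2·1.9 + 1·1 = 4.8.
ΔP = [f·L/D + ΣK]·(ρV²/2) = [0.02102·57.2/0.0128 + 4.8]·(602·1.248²/2) = [93.95 + 4.8]·468.7 = 4.628e+04 Pa.
ΔP = 4.628e+04 Pa = 46.3 kPa.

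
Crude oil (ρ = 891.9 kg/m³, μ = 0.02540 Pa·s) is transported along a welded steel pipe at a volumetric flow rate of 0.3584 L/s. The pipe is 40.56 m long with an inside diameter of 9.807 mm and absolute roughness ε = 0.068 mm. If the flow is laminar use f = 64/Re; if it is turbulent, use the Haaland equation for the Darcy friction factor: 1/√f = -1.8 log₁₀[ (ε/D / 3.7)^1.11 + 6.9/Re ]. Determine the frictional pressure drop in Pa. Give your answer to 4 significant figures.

Q = 0.3584 L/s = 0.3584/1000 = 0.0003584 m³/s.
Cross-sectional area A = πD²/4 = π(0.009807)²/4 = 7.554e-05 m²; mean velocity V = Q/A = 0.0003584/7.554e-05 = 4.745 m/s.
Reynolds number Re = ρVD/μ = 891.9 · 4.745 · 0.009807 / 0.0254 = 1634.
Re < 2300 → laminar flow, so f = 64/Re = 64/1634 = 0.03917 (the turbulent correlation is not needed).
Darcy-Weisbach: ΔP = f(L/D)(ρV²/2) = 0.03917·(40.56/0.009807)·(891.9·4.745²/2) = 0.03917·4136·1.004e+04 = 1.626e+06 Pa.

ΔP ≈ 1626000 Pa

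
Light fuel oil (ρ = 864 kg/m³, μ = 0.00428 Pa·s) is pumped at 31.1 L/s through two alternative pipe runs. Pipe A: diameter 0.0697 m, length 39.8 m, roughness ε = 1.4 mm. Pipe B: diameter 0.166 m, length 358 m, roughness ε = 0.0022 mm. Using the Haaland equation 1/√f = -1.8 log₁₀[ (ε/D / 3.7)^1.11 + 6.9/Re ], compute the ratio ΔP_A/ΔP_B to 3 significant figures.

Pipe A: V = Q/A = 0.0311/0.003816 = 8.151 m/s; Re = 1.147e+05; ε/D = 0.0201; Haaland → f = 0.04915; ΔP_A = f(L/D)(ρV²/2) = 8.054e+05 Pa.
Pipe B: V = Q/A = 0.0311/0.02164 = 1.437 m/s; Re = 4.815e+04; ε/D = 1.33e-05; Haaland → f = 0.02092; ΔP_B = f(L/D)(ρV²/2) = 4.025e+04 Pa.
ΔP_A/ΔP_B = 8.054e+05/4.025e+04 = 20.0.

ΔP_A/ΔP_B ≈ 20.0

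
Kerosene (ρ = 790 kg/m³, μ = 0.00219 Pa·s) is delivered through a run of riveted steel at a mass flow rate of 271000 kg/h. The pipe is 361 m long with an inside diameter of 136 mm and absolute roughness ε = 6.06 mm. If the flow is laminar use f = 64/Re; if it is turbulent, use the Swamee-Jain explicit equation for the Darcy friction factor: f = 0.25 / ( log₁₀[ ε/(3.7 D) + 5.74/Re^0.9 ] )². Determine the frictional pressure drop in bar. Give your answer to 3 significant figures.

ṁ = 271000 kg/h = 271000/3600 = 75.28 kg/s.
A = πD²/4 = π(0.136)²/4 = 0.01453 m²; mean velocity V = ṁ/(ρA) = 75.28/(790 · 0.01453) = 6.56 m/s.
Reynolds number Re = ρVD/μ = 790 · 6.56 · 0.136 / 0.00219 = 3.218e+05.
Re > 4000 → turbulent. Relative roughness ε/D = 0.00606/0.136 = 0.0446. Swamee-Jain: f = 0.25/(log₁₀[0.0446/3.7 + 5.74/3.218e+05^0.9])² = 0.25/(log₁₀[0.012 + 6.34e-05])² = 0.25/(-1.917)² = 0.06803.
Darcy-Weisbach: ΔP = f(L/D)(ρV²/2) = 0.06803·(361/0.136)·(790·6.56²/2) = 0.06803·2654·1.7e+04 = 3.069e+06 Pa.
ΔP = 3.069e+06 Pa = 30.7 bar.

ΔP ≈ 30.7 bar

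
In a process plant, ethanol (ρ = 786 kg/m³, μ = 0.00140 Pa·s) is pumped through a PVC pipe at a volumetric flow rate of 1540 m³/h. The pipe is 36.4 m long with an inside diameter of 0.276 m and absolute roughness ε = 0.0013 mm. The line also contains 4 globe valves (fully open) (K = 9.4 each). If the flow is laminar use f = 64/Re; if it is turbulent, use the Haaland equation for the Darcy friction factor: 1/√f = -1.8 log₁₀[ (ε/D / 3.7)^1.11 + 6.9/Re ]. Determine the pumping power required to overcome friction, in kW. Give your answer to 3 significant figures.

Q = 1540 m³/h = 1540/3600 = 0.4278 m³/s.
Cross-sectional area A = πD²/4 = π(0.276)²/4 = 0.05983 m²; mean velocity V = Q/A = 0.4278/0.05983 = 7.15 m/s.
Reynolds number Re = ρVD/μ = 786 · 7.15 · 0.276 / 0.0014 = 1.108e+06.
Re > 4000 → turbulent. Relative roughness ε/D = 1.3e-06/0.276 = 4.71e-06. Haaland: 1/√f = -1.8 log₁₀[(4.71e-06/3.7)^1.11 + 6.9/1.108e+06] = -1.8 log₁₀[2.86e-07 + 6.23e-06] = 9.335, so f = 0.01148.
Total minor-loss coefficient ΣK = 4·9.4 = 37.6.
ΔP = [f·L/D + ΣK]·(ρV²/2) = [0.01148·36.4/0.276 + 37.6]·(786·7.15²/2) = [1.513 + 37.6]·2.009e+04 = 7.858e+05 Pa.
Pumping power P = QΔP = 0.4278·7.858e+05 = 336200 W = 336 kW.

P ≈ 336 kW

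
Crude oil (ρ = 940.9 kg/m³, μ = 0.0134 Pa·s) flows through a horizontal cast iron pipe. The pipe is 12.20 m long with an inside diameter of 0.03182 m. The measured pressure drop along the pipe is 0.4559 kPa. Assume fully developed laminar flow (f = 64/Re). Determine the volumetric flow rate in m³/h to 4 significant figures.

For laminar flow, f = 64/Re with Re = ρVD/μ, so Darcy-Weisbach reduces to ΔP = 32μLV/D². Solving for V: V = ΔP·D²/(32μL) = 455.9·(0.03182)²/(32·0.0134·12.2) = 0.08824 m/s.
Check: Re = ρVD/μ = 940.9·0.08824·0.03182/0.0134 = 197.1 < 2300, so the laminar assumption holds.
Q = V·A = 0.08824·(π/4·0.03182²) = 7.017e-05 m³/s = 0.2526 m³/h.

Q ≈ 0.2526 m³/h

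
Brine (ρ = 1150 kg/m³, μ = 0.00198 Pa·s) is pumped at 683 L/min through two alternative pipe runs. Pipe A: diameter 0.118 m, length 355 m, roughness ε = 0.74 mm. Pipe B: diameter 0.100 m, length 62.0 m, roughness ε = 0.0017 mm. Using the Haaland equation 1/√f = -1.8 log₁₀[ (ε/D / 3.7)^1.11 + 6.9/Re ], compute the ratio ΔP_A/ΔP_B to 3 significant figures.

ΔP_A/ΔP_B ≈ 4.54

Pipe A: V = Q/A = 0.01138/0.01094 = 1.041 m/s; Re = 7.134e+04; ε/D = 0.00627; Haaland → f = 0.03366; ΔP_A = f(L/D)(ρV²/2) = 6.308e+04 Pa.
Pipe B: V = Q/A = 0.01138/0.007854 = 1.449 m/s; Re = 8.418e+04; ε/D = 1.7e-05; Haaland → f = 0.01854; ΔP_B = f(L/D)(ρV²/2) = 1.388e+04 Pa.
ΔP_A/ΔP_B = 6.308e+04/1.388e+04 = 4.54.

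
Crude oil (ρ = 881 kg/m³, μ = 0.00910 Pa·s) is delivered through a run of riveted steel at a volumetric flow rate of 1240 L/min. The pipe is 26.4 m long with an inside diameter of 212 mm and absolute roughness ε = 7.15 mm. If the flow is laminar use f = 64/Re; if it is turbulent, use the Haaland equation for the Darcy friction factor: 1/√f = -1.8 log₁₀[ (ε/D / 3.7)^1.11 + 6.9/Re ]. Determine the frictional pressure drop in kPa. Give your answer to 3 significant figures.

ΔP ≈ 1.18 kPa

Q = 1240 L/min = 1240/60000 = 0.02067 m³/s.
Cross-sectional area A = πD²/4 = π(0.212)²/4 = 0.0353 m²; mean velocity V = Q/A = 0.02067/0.0353 = 0.5855 m/s.
Reynolds number Re = ρVD/μ = 881 · 0.5855 · 0.212 / 0.0091 = 1.202e+04.
Re > 4000 → turbulent. Relative roughness ε/D = 0.00715/0.212 = 0.0337. Haaland: 1/√f = -1.8 log₁₀[(0.0337/3.7)^1.11 + 6.9/1.202e+04] = -1.8 log₁₀[0.00544 + 0.000574] = 3.998, so f = 0.06257.
Darcy-Weisbach: ΔP = f(L/D)(ρV²/2) = 0.06257·(26.4/0.212)·(881·0.5855²/2) = 0.06257·124.5·151 = 1176 Pa.
ΔP = 1176 Pa = 1.18 kPa.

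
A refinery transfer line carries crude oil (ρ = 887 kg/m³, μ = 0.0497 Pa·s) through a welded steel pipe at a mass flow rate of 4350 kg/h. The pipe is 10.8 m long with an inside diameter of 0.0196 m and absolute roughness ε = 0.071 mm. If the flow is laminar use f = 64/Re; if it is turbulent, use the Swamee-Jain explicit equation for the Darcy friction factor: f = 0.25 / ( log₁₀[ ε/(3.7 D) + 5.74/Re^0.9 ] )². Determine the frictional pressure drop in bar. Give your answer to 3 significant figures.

ṁ = 4350 kg/h = 4350/3600 = 1.208 kg/s.
A = πD²/4 = π(0.0196)²/4 = 0.0003017 m²; mean velocity V = ṁ/(ρA) = 1.208/(887 · 0.0003017) = 4.515 m/s.
Reynolds number Re = ρVD/μ = 887 · 4.515 · 0.0196 / 0.0497 = 1579.
Re < 2300 → laminar flow, so f = 64/Re = 64/1579 = 0.04052 (the turbulent correlation is not needed).
Darcy-Weisbach: ΔP = f(L/D)(ρV²/2) = 0.04052·(10.8/0.0196)·(887·4.515²/2) = 0.04052·551·9041 = 2.019e+05 Pa.
ΔP = 2.019e+05 Pa = 2.02 bar.

ΔP ≈ 2.02 bar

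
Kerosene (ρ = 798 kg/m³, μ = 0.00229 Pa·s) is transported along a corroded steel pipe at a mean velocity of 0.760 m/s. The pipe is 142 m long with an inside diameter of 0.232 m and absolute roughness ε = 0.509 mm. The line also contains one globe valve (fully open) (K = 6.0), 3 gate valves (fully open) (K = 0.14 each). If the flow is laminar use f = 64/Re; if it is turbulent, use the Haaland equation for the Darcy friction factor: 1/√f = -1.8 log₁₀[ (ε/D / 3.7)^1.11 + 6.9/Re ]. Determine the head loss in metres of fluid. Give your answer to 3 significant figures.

Reynolds number Re = ρVD/μ = 798 · 0.76 · 0.232 / 0.00229 = 6.144e+04.
Re > 4000 → turbulent. Relative roughness ε/D = 0.000509/0.232 = 0.00219. Haaland: 1/√f = -1.8 log₁₀[(0.00219/3.7)^1.11 + 6.9/6.144e+04] = -1.8 log₁₀[0.000262 + 0.000112] = 6.169, so f = 0.02628.
Total minor-loss coefficient ΣK = 1·6 + 3·0.14 = 6.42.
ΔP = [f·L/D + ΣK]·(ρV²/2) = [0.02628·142/0.232 + 6.42]·(798·0.76²/2) = [16.09 + 6.42]·230.5 = 5187 Pa.
Head loss h_f = ΔP/(ρg) = 5187/(798·9.81) = 0.663 m.

h_f ≈ 0.663 m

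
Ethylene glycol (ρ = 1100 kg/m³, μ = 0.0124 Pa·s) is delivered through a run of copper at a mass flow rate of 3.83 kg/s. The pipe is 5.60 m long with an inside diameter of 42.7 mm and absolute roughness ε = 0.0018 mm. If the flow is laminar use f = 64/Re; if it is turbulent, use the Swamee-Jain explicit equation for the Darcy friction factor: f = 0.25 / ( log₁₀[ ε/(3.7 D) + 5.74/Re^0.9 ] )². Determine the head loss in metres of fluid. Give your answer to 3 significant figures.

h_f ≈ 1.25 m

A = πD²/4 = π(0.0427)²/4 = 0.001432 m²; mean velocity V = ṁ/(ρA) = 3.83/(1100 · 0.001432) = 2.431 m/s.
Reynolds number Re = ρVD/μ = 1100 · 2.431 · 0.0427 / 0.0124 = 9210.
Re > 4000 → turbulent. Relative roughness ε/D = 1.8e-06/0.0427 = 4.22e-05. Swamee-Jain: f = 0.25/(log₁₀[4.22e-05/3.7 + 5.74/9210^0.9])² = 0.25/(log₁₀[1.14e-05 + 0.00155])² = 0.25/(-2.806)² = 0.03176.
Darcy-Weisbach: ΔP = f(L/D)(ρV²/2) = 0.03176·(5.6/0.0427)·(1100·2.431²/2) = 0.03176·131.1·3251 = 1.354e+04 Pa.
Head loss h_f = ΔP/(ρg) = 1.354e+04/(1100·9.81) = 1.25 m.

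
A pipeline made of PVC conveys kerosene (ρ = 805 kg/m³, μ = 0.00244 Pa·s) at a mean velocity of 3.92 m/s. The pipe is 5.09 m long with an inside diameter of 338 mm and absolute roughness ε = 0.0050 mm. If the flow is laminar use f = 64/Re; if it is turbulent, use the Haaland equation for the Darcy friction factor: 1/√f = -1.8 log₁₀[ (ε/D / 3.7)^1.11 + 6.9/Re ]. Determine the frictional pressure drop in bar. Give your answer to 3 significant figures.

ΔP ≈ 0.0126 bar

Reynolds number Re = ρVD/μ = 805 · 3.92 · 0.338 / 0.00244 = 4.371e+05.
Re > 4000 → turbulent. Relative roughness ε/D = 5e-06/0.338 = 1.48e-05. Haaland: 1/√f = -1.8 log₁₀[(1.48e-05/3.7)^1.11 + 6.9/4.371e+05] = -1.8 log₁₀[1.02e-06 + 1.58e-05] = 8.594, so f = 0.01354.
Darcy-Weisbach: ΔP = f(L/D)(ρV²/2) = 0.01354·(5.09/0.338)·(805·3.92²/2) = 0.01354·15.06·6185 = 1261 Pa.
ΔP = 1261 Pa = 0.0126 bar.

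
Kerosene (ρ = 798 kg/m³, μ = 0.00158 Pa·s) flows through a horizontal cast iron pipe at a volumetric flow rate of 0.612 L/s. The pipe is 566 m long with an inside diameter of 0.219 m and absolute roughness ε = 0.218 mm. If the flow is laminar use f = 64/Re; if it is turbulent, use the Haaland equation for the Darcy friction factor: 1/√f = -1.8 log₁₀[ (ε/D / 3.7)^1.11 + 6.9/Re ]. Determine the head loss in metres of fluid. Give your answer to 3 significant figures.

h_f ≈ 0.00124 m

Q = 0.612 L/s = 0.612/1000 = 0.000612 m³/s.
Cross-sectional area A = πD²/4 = π(0.219)²/4 = 0.03767 m²; mean velocity V = Q/A = 0.000612/0.03767 = 0.01625 m/s.
Reynolds number Re = ρVD/μ = 798 · 0.01625 · 0.219 / 0.00158 = 1797.
Re < 2300 → laminar flow, so f = 64/Re = 64/1797 = 0.03561 (the turbulent correlation is not needed).
Darcy-Weisbach: ΔP = f(L/D)(ρV²/2) = 0.03561·(566/0.219)·(798·0.01625²/2) = 0.03561·2584·0.1053 = 9.694 Pa.
Head loss h_f = ΔP/(ρg) = 9.694/(798·9.81) = 0.00124 m.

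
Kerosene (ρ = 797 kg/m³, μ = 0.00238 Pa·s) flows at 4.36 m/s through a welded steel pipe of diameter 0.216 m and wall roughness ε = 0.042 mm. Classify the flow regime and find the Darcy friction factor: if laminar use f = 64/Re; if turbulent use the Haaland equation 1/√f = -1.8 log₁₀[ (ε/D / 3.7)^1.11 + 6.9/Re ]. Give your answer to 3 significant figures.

f ≈ 0.0159

Re = ρVD/μ = 797·4.36·0.216/0.00238 = 3.154e+05.
Re > 4000 → turbulent. ε/D = 4.2e-05/0.216 = 0.000194; Haaland: 1/√f = -1.8 log₁₀[1.78e-05 + 2.19e-05] = 7.923, so f = 0.01593.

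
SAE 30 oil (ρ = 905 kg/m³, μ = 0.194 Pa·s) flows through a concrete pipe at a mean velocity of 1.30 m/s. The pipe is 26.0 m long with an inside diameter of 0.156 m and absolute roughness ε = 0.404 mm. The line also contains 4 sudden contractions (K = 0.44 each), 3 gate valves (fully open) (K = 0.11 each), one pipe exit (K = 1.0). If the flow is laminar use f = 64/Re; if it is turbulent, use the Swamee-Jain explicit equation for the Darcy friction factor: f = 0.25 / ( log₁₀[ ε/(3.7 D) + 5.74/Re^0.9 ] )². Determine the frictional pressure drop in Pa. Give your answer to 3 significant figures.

Reynolds number Re = ρVD/μ = 905 · 1.3 · 0.156 / 0.194 = 946.1.
Re < 2300 → laminar flow, so f = 64/Re = 64/946.1 = 0.06765 (the turbulent correlation is not needed).
Total minor-loss coefficient ΣK = 4·0.44 + 3·0.11 + 1·1 = 3.09.
ΔP = [f·L/D + ΣK]·(ρV²/2) = [0.06765·26/0.156 + 3.09]·(905·1.3²/2) = [11.27 + 3.09]·764.7 = 1.099e+04 Pa.

ΔP ≈ 11000 Pa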